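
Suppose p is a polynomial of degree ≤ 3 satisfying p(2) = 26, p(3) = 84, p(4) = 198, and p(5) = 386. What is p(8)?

Using the Lagrange interpolation formula with nodes 2, 3, 4, 5:
  L_0(x) = (x - 3)(x - 4)(x - 5) / -6
  L_1(x) = (x - 2)(x - 4)(x - 5) / 2
  L_2(x) = (x - 2)(x - 3)(x - 5) / -2
  L_3(x) = (x - 2)(x - 3)(x - 4) / 6
Then p(x) = 26·L_0(x) + 84·L_1(x) + 198·L_2(x) + 386·L_3(x).
Expanding and collecting terms gives p(x) = 3x^3 + x^2 - 4x + 6.
Evaluating at x = 8: p(8) = 1574.

1574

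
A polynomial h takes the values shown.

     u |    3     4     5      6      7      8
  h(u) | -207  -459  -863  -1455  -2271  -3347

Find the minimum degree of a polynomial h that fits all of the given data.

Forward differences of the values at u = 3, 4, 5, 6, 7, 8:
  h  : -207  -459  -863  -1455  -2271  -3347
  Δ  : -252  -404  -592  -816  -1076
  Δ^2: -152  -188  -224  -260
  Δ^3: -36  -36  -36
  Δ^4: 0  0
  Δ^5: 0
The third differences are constant (-36) and nonzero, while all higher differences vanish, so the minimal degree is 3.

3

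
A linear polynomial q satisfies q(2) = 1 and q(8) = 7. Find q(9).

Using the Lagrange interpolation formula with nodes 2, 8:
  L_0(x) = (x - 8) / -6
  L_1(x) = (x - 2) / 6
Then q(x) = 1·L_0(x) + 7·L_1(x).
Expanding and collecting terms gives q(x) = x - 1.
Evaluating at x = 9: q(9) = 8.

8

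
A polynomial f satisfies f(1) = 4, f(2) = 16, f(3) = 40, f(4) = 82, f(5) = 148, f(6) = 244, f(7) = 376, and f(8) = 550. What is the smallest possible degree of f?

Forward differences of the values at x = 1, 2, 3, 4, 5, 6, 7, 8:
  f  : 4  16  40  82  148  244  376  550
  Δ  : 12  24  42  66  96  132  174
  Δ^2: 12  18  24  30  36  42
  Δ^3: 6  6  6  6  6
  Δ^4: 0  0  0  0
  Δ^5: 0  0  0
  Δ^6: 0  0
  Δ^7: 0
The third differences are constant (6) and nonzero, while all higher differences vanish, so the minimal degree is 3.

3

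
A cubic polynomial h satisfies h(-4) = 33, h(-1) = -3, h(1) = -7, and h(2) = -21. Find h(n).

h(n) = -n^3 - 2n^2 - n - 3

Using the Lagrange interpolation formula with nodes -4, -1, 1, 2:
  L_0(n) = (n + 1)(n - 1)(n - 2) / -90
  L_1(n) = (n + 4)(n - 1)(n - 2) / 18
  L_2(n) = (n + 4)(n + 1)(n - 2) / -10
  L_3(n) = (n + 4)(n + 1)(n - 1) / 18
Then h(n) = 33·L_0(n) - 3·L_1(n) - 7·L_2(n) - 21·L_3(n).
Expanding and collecting terms gives h(n) = -n³ - 2n² - n - 3.
Check: h(-1) = -3. ✓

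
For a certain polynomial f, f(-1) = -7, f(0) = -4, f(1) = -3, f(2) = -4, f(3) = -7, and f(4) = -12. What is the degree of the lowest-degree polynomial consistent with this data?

Forward differences of the values at t = -1, 0, 1, 2, 3, 4:
  f  : -7  -4  -3  -4  -7  -12
  Δ  : 3  1  -1  -3  -5
  Δ^2: -2  -2  -2  -2
  Δ^3: 0  0  0
  Δ^4: 0  0
  Δ^5: 0
The second differences are constant (-2) and nonzero, while all higher differences vanish, so the minimal degree is 2.

2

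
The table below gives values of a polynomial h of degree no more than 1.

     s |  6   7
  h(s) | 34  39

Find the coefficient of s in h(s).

5

Write h(s) = as + b. Substituting each data point gives a linear system:
  6a + b = 34
  7a + b = 39
Solving the system yields a = 5, b = 4.
So h(s) = 5s + 4.
The leading coefficient is 5.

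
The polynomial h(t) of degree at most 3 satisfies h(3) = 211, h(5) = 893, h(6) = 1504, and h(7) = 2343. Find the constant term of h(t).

-2

Write h(t) = at^3 + bt^2 + ct + d. Substituting each data point gives a linear system:
  27a + 9b + 3c + d = 211
  125a + 25b + 5c + d = 893
  216a + 36b + 6c + d = 1504
  343a + 49b + 7c + d = 2343
Solving the system yields a = 6, b = 6, c = -1, d = -2.
So h(t) = 6t³ + 6t² - t - 2.
The constant term is -2.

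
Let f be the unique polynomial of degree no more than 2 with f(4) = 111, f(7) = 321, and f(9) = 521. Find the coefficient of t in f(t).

4

Write f(t) = at^2 + bt + c. Substituting each data point gives a linear system:
  16a + 4b + c = 111
  49a + 7b + c = 321
  81a + 9b + c = 521
Solving the system yields a = 6, b = 4, c = -1.
So f(t) = 6t² + 4t - 1.
The coefficient of t is 4.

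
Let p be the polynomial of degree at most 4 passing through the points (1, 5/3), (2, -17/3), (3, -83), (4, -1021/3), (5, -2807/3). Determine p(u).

Write p(u) = au^4 + bu^3 + cu^2 + du + e. Substituting each data point gives a linear system:
  a + b + c + d + e = 5/3
  16a + 8b + 4c + 2d + e = -17/3
  81a + 27b + 9c + 3d + e = -83
  256a + 64b + 16c + 4d + e = -1021/3
  625a + 125b + 25c + 5d + e = -2807/3
Solving the system yields a = -2, b = 5/3, c = 5, d = -4, e = 1.
So p(u) = -2u⁴ + (5/3)u³ + 5u² - 4u + 1.
Check: p(4) = -1021/3. ✓

p(u) = -2u^4 + (5/3)u^3 + 5u^2 - 4u + 1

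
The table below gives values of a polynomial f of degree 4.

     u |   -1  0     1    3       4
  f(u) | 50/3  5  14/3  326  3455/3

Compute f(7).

Using the Lagrange interpolation formula with nodes -1, 0, 1, 3, 4:
  L_0(u) = u(u - 1)(u - 3)(u - 4) / 40
  L_1(u) = (u + 1)(u - 1)(u - 3)(u - 4) / -12
  L_2(u) = (u + 1)u(u - 3)(u - 4) / 12
  L_3(u) = (u + 1)u(u - 1)(u - 4) / -24
  L_4(u) = (u + 1)u(u - 1)(u - 3) / 60
Then f(u) = 50/3·L_0(u) + 5·L_1(u) + 14/3·L_2(u) + 326·L_3(u) + 3455/3·L_4(u).
Expanding and collecting terms gives f(u) = 6u^4 - 6u^3 - (1/3)u^2 + 5.
Evaluating at u = 7: f(7) = 37010/3.

37010/3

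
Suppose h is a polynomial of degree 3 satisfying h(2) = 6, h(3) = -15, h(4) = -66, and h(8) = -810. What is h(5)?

-159

Write h(u) = au^3 + bu^2 + cu + d. Substituting each data point gives a linear system:
  8a + 4b + 2c + d = 6
  27a + 9b + 3c + d = -15
  64a + 16b + 4c + d = -66
  512a + 64b + 8c + d = -810
Solving the system yields a = -2, b = 3, c = 2, d = 6.
So h(u) = -2u^3 + 3u^2 + 2u + 6.
Then h(5) = -159.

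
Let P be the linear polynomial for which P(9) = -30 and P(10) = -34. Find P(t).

Using the Lagrange interpolation formula with nodes 9, 10:
  L_0(t) = (t - 10) / -1
  L_1(t) = (t - 9) / 1
Then P(t) = -30·L_0(t) - 34·L_1(t).
Expanding and collecting terms gives P(t) = -4t + 6.
Check: P(9) = -30. ✓

P(t) = -4t + 6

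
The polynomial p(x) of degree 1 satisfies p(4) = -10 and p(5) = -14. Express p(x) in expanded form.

p(x) = -4x + 6

Write p(x) = ax + b. Substituting each data point gives a linear system:
  4a + b = -10
  5a + b = -14
Solving the system yields a = -4, b = 6.
So p(x) = -4x + 6.
Check: p(4) = -10. ✓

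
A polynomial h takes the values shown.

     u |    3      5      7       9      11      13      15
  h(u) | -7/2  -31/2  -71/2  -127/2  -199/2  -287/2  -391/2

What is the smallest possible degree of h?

2

Forward differences of the values at u = 3, 5, 7, 9, 11, 13, 15:
  h  : -7/2  -31/2  -71/2  -127/2  -199/2  -287/2  -391/2
  Δ  : -12  -20  -28  -36  -44  -52
  Δ^2: -8  -8  -8  -8  -8
  Δ^3: 0  0  0  0
  Δ^4: 0  0  0
  Δ^5: 0  0
  Δ^6: 0
The second differences are constant (-8) and nonzero, while all higher differences vanish, so the minimal degree is 2.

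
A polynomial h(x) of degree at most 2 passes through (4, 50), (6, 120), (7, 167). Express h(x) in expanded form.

Using the Lagrange interpolation formula with nodes 4, 6, 7:
  L_0(x) = (x - 6)(x - 7) / 6
  L_1(x) = (x - 4)(x - 7) / -2
  L_2(x) = (x - 4)(x - 6) / 3
Then h(x) = 50·L_0(x) + 120·L_1(x) + 167·L_2(x).
Expanding and collecting terms gives h(x) = 4x^2 - 5x + 6.
Check: h(6) = 120. ✓

h(x) = 4x^2 - 5x + 6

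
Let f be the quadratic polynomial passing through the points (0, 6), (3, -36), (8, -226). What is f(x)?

Write f(x) = ax^2 + bx + c. Substituting each data point gives a linear system:
  c = 6
  9a + 3b + c = -36
  64a + 8b + c = -226
Solving the system yields a = -3, b = -5, c = 6.
So f(x) = -3x^2 - 5x + 6.
Check: f(3) = -36. ✓

f(x) = -3x^2 - 5x + 6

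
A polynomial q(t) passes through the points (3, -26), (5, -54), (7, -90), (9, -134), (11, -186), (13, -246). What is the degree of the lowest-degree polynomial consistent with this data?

Forward differences of the values at t = 3, 5, 7, 9, 11, 13:
  q  : -26  -54  -90  -134  -186  -246
  Δ  : -28  -36  -44  -52  -60
  Δ^2: -8  -8  -8  -8
  Δ^3: 0  0  0
  Δ^4: 0  0
  Δ^5: 0
The second differences are constant (-8) and nonzero, while all higher differences vanish, so the minimal degree is 2.

2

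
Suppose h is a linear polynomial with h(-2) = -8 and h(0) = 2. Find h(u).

h(u) = 5u + 2

Write h(u) = au + b. Substituting each data point gives a linear system:
  -2a + b = -8
  b = 2
Solving the system yields a = 5, b = 2.
So h(u) = 5u + 2.
Check: h(0) = 2. ✓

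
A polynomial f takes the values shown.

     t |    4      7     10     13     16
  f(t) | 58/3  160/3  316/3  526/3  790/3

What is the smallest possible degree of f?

2

Forward differences of the values at t = 4, 7, 10, 13, 16:
  f  : 58/3  160/3  316/3  526/3  790/3
  Δ  : 34  52  70  88
  Δ^2: 18  18  18
  Δ^3: 0  0
  Δ^4: 0
The second differences are constant (18) and nonzero, while all higher differences vanish, so the minimal degree is 2.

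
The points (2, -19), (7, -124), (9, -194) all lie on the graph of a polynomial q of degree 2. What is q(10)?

-235

Using the Lagrange interpolation formula with nodes 2, 7, 9:
  L_0(s) = (s - 7)(s - 9) / 35
  L_1(s) = (s - 2)(s - 9) / -10
  L_2(s) = (s - 2)(s - 7) / 14
Then q(s) = -19·L_0(s) - 124·L_1(s) - 194·L_2(s).
Expanding and collecting terms gives q(s) = -2s^2 - 3s - 5.
Evaluating at s = 10: q(10) = -235.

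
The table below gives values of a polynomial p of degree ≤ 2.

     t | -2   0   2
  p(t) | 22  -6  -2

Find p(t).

Write p(t) = at^2 + bt + c. Substituting each data point gives a linear system:
  4a - 2b + c = 22
  c = -6
  4a + 2b + c = -2
Solving the system yields a = 4, b = -6, c = -6.
So p(t) = 4t^2 - 6t - 6.
Check: p(0) = -6. ✓

p(t) = 4t^2 - 6t - 6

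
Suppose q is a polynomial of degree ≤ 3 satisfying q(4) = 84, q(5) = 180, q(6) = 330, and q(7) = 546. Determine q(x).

Using the Lagrange interpolation formula with nodes 4, 5, 6, 7:
  L_0(x) = (x - 5)(x - 6)(x - 7) / -6
  L_1(x) = (x - 4)(x - 6)(x - 7) / 2
  L_2(x) = (x - 4)(x - 5)(x - 7) / -2
  L_3(x) = (x - 4)(x - 5)(x - 6) / 6
Then q(x) = 84·L_0(x) + 180·L_1(x) + 330·L_2(x) + 546·L_3(x).
Expanding and collecting terms gives q(x) = 2x^3 - 3x^2 + x.
Check: q(6) = 330. ✓

q(x) = 2x^3 - 3x^2 + x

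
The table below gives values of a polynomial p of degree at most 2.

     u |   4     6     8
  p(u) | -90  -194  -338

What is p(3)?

-53

Forward differences of the values at u = 4, 6, 8:
  p  : -90  -194  -338
  Δ  : -104  -144
  Δ^2: -40
The second differences are constant, confirming degree 2.
Interpolating (Newton forward form) and evaluating at u = 3 gives p(3) = -53.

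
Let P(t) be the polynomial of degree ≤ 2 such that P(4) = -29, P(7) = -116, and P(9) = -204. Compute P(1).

Using the Lagrange interpolation formula with nodes 4, 7, 9:
  L_0(t) = (t - 7)(t - 9) / 15
  L_1(t) = (t - 4)(t - 9) / -6
  L_2(t) = (t - 4)(t - 7) / 10
Then P(t) = -29·L_0(t) - 116·L_1(t) - 204·L_2(t).
Expanding and collecting terms gives P(t) = -3t² + 4t + 3.
Evaluating at t = 1: P(1) = 4.

4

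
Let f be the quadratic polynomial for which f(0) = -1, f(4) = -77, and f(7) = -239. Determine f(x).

Using the Lagrange interpolation formula with nodes 0, 4, 7:
  L_0(x) = (x - 4)(x - 7) / 28
  L_1(x) = x(x - 7) / -12
  L_2(x) = x(x - 4) / 21
Then f(x) = -1·L_0(x) - 77·L_1(x) - 239·L_2(x).
Expanding and collecting terms gives f(x) = -5x² + x - 1.
Check: f(7) = -239. ✓

f(x) = -5x^2 + x - 1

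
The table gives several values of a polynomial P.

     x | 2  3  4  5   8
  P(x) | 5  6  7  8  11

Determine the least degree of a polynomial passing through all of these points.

1

Divided differences on the nodes 2, 3, 4, 5, 8:
  order 0: 5  6  7  8  11
  order 1: 1  1  1  1
  order 2: 0  0  0
  order 3: 0  0
  order 4: 0
The order-1 divided differences are all 1 (nonzero) and every higher order vanishes, so the data lies on a polynomial of degree exactly 1.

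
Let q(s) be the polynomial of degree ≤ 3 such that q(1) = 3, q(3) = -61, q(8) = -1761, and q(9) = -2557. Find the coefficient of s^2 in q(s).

Write q(s) = as^3 + bs^2 + cs + d. Substituting each data point gives a linear system:
  a + b + c + d = 3
  27a + 9b + 3c + d = -61
  512a + 64b + 8c + d = -1761
  729a + 81b + 9c + d = -2557
Solving the system yields a = -4, b = 4, c = 4, d = -1.
So q(s) = -4s³ + 4s² + 4s - 1.
The coefficient of s^2 is 4.

4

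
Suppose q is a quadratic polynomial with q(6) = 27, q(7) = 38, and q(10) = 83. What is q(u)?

q(u) = u^2 - 2u + 3

Write q(u) = au^2 + bu + c. Substituting each data point gives a linear system:
  36a + 6b + c = 27
  49a + 7b + c = 38
  100a + 10b + c = 83
Solving the system yields a = 1, b = -2, c = 3.
So q(u) = u² - 2u + 3.
Check: q(6) = 27. ✓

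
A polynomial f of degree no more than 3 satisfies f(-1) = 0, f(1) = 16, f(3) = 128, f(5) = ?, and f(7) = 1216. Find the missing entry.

On equispaced nodes a degree-3 polynomial has vanishing fourth forward difference, so
  f(-1) - 4·f(1) + 6·f(3) - 4·f(5) + f(7) = 0.
Substituting the known values and solving for f(5):
  -4·f(5) = -1920
  f(5) = 480.

480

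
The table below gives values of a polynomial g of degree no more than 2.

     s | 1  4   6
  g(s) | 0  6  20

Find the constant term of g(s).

2

Write g(s) = as^2 + bs + c. Substituting each data point gives a linear system:
  a + b + c = 0
  16a + 4b + c = 6
  36a + 6b + c = 20
Solving the system yields a = 1, b = -3, c = 2.
So g(s) = s² - 3s + 2.
The constant term is 2.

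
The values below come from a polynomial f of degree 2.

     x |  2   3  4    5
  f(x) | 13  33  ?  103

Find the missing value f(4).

63

The 3 known points determine the degree-2 polynomial uniquely.
Write f(x) = ax^2 + bx + c. Substituting each data point gives a linear system:
  4a + 2b + c = 13
  9a + 3b + c = 33
  25a + 5b + c = 103
Solving the system yields a = 5, b = -5, c = 3.
So f(x) = 5x² - 5x + 3.
Then f(4) = 63.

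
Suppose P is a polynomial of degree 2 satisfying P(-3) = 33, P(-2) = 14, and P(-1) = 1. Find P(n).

Write P(n) = an^2 + bn + c. Substituting each data point gives a linear system:
  9a - 3b + c = 33
  4a - 2b + c = 14
  a - b + c = 1
Solving the system yields a = 3, b = -4, c = -6.
So P(n) = 3n² - 4n - 6.
Check: P(-3) = 33. ✓

P(n) = 3n^2 - 4n - 6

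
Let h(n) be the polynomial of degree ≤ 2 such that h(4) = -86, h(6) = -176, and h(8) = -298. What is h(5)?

Using the Lagrange interpolation formula with nodes 4, 6, 8:
  L_0(n) = (n - 6)(n - 8) / 8
  L_1(n) = (n - 4)(n - 8) / -4
  L_2(n) = (n - 4)(n - 6) / 8
Then h(n) = -86·L_0(n) - 176·L_1(n) - 298·L_2(n).
Expanding and collecting terms gives h(n) = -4n^2 - 5n - 2.
Evaluating at n = 5: h(5) = -127.

-127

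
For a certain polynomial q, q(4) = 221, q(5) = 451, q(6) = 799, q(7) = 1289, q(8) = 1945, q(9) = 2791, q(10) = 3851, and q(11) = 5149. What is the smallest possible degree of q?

3

Forward differences of the values at s = 4, 5, 6, 7, 8, 9, 10, 11:
  q  : 221  451  799  1289  1945  2791  3851  5149
  Δ  : 230  348  490  656  846  1060  1298
  Δ^2: 118  142  166  190  214  238
  Δ^3: 24  24  24  24  24
  Δ^4: 0  0  0  0
  Δ^5: 0  0  0
  Δ^6: 0  0
  Δ^7: 0
The third differences are constant (24) and nonzero, while all higher differences vanish, so the minimal degree is 3.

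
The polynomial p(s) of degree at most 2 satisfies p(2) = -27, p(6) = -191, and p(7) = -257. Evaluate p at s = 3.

-53

Using the Lagrange interpolation formula with nodes 2, 6, 7:
  L_0(s) = (s - 6)(s - 7) / 20
  L_1(s) = (s - 2)(s - 7) / -4
  L_2(s) = (s - 2)(s - 6) / 5
Then p(s) = -27·L_0(s) - 191·L_1(s) - 257·L_2(s).
Expanding and collecting terms gives p(s) = -5s² - s - 5.
Evaluating at s = 3: p(3) = -53.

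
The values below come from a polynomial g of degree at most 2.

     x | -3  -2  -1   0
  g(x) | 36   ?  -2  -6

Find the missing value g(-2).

12

On equispaced nodes a degree-2 polynomial has vanishing third forward difference, so
  - g(-3) + 3·g(-2) - 3·g(-1) + g(0) = 0.
Substituting the known values and solving for g(-2):
  3·g(-2) = 36
  g(-2) = 12.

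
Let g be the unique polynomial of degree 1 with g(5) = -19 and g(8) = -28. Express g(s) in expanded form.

Using the Lagrange interpolation formula with nodes 5, 8:
  L_0(s) = (s - 8) / -3
  L_1(s) = (s - 5) / 3
Then g(s) = -19·L_0(s) - 28·L_1(s).
Expanding and collecting terms gives g(s) = -3s - 4.
Check: g(5) = -19. ✓

g(s) = -3s - 4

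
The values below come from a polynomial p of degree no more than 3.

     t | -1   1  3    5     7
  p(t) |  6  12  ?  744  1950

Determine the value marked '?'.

The 4 known points determine the degree-3 polynomial uniquely.
Write p(t) = at^3 + bt^2 + ct + d. Substituting each data point gives a linear system:
  -a + b - c + d = 6
  a + b + c + d = 12
  125a + 25b + 5c + d = 744
  343a + 49b + 7c + d = 1950
Solving the system yields a = 5, b = 5, c = -2, d = 4.
So p(t) = 5t^3 + 5t^2 - 2t + 4.
Then p(3) = 178.

178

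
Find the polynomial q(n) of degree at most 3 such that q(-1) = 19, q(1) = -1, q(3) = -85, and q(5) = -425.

Write q(n) = an^3 + bn^2 + cn + d. Substituting each data point gives a linear system:
  -a + b - c + d = 19
  a + b + c + d = -1
  27a + 9b + 3c + d = -85
  125a + 25b + 5c + d = -425
Solving the system yields a = -4, b = 4, c = -6, d = 5.
So q(n) = -4n^3 + 4n^2 - 6n + 5.
Check: q(3) = -85. ✓

q(n) = -4n^3 + 4n^2 - 6n + 5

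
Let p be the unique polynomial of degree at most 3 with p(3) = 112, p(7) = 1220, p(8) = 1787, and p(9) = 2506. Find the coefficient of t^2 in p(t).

Write p(t) = at^3 + bt^2 + ct + d. Substituting each data point gives a linear system:
  27a + 9b + 3c + d = 112
  343a + 49b + 7c + d = 1220
  512a + 64b + 8c + d = 1787
  729a + 81b + 9c + d = 2506
Solving the system yields a = 3, b = 4, c = 0, d = -5.
So p(t) = 3t^3 + 4t^2 - 5.
The coefficient of t^2 is 4.

4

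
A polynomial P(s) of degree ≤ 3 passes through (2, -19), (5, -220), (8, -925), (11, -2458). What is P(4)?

Write P(s) = as^3 + bs^2 + cs + d. Substituting each data point gives a linear system:
  8a + 4b + 2c + d = -19
  125a + 25b + 5c + d = -220
  512a + 64b + 8c + d = -925
  1331a + 121b + 11c + d = -2458
Solving the system yields a = -2, b = 2, c = -3, d = -5.
So P(s) = -2s^3 + 2s^2 - 3s - 5.
Then P(4) = -113.

-113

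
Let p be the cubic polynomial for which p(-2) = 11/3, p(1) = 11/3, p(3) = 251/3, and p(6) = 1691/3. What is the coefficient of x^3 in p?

Write p(x) = ax^3 + bx^2 + cx + d. Substituting each data point gives a linear system:
  -8a + 4b - 2c + d = 11/3
  a + b + c + d = 11/3
  27a + 9b + 3c + d = 251/3
  216a + 36b + 6c + d = 1691/3
Solving the system yields a = 2, b = 4, c = -2, d = -1/3.
So p(x) = 2x^3 + 4x^2 - 2x - 1/3.
The leading coefficient is 2.

2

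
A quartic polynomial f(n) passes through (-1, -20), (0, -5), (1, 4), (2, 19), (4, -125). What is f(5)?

Using the Lagrange interpolation formula with nodes -1, 0, 1, 2, 4:
  L_0(n) = n(n - 1)(n - 2)(n - 4) / 30
  L_1(n) = (n + 1)(n - 1)(n - 2)(n - 4) / -8
  L_2(n) = (n + 1)n(n - 2)(n - 4) / 6
  L_3(n) = (n + 1)n(n - 1)(n - 4) / -12
  L_4(n) = (n + 1)n(n - 1)(n - 2) / 120
Then f(n) = -20·L_0(n) - 5·L_1(n) + 4·L_2(n) + 19·L_3(n) - 125·L_4(n).
Expanding and collecting terms gives f(n) = -2n^4 + 6n^3 - n^2 + 6n - 5.
Evaluating at n = 5: f(5) = -500.

-500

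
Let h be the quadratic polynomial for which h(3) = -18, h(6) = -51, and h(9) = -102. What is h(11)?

-146

Forward differences of the values at s = 3, 6, 9:
  h  : -18  -51  -102
  Δ  : -33  -51
  Δ^2: -18
The second differences are constant, confirming degree 2.
Interpolating (Newton forward form) and evaluating at s = 11 gives h(11) = -146.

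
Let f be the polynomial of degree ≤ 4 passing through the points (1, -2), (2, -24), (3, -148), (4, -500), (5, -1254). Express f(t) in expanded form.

Write f(t) = at^4 + bt^3 + ct^2 + dt + e. Substituting each data point gives a linear system:
  a + b + c + d + e = -2
  16a + 8b + 4c + 2d + e = -24
  81a + 27b + 9c + 3d + e = -148
  256a + 64b + 16c + 4d + e = -500
  625a + 125b + 25c + 5d + e = -1254
Solving the system yields a = -2, b = -1, c = 5, d = 0, e = -4.
So f(t) = -2t^4 - t^3 + 5t^2 - 4.
Check: f(2) = -24. ✓

f(t) = -2t^4 - t^3 + 5t^2 - 4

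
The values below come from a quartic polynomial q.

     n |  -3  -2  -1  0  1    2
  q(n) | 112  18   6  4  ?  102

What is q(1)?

12

The 5 known points determine the degree-4 polynomial uniquely.
Write q(n) = an^4 + bn^3 + cn^2 + dn + e. Substituting each data point gives a linear system:
  81a - 27b + 9c - 3d + e = 112
  16a - 8b + 4c - 2d + e = 18
  a - b + c - d + e = 6
  e = 4
  16a + 8b + 4c + 2d + e = 102
Solving the system yields a = 3, b = 6, c = 2, d = -3, e = 4.
So q(n) = 3n^4 + 6n^3 + 2n^2 - 3n + 4.
Then q(1) = 12.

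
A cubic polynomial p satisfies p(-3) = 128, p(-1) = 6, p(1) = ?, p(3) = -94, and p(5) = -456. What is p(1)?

The 4 known points determine the degree-3 polynomial uniquely.
Write p(u) = au^3 + bu^2 + cu + d. Substituting each data point gives a linear system:
  -27a + 9b - 3c + d = 128
  -a + b - c + d = 6
  27a + 9b + 3c + d = -94
  125a + 25b + 5c + d = -456
Solving the system yields a = -4, b = 2, c = -1, d = -1.
So p(u) = -4u^3 + 2u^2 - u - 1.
Then p(1) = -4.

-4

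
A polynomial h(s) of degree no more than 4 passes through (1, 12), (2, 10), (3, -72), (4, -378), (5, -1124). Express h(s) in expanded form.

h(s) = -3s^4 + 6s^3 - s^2 + 4s + 6

Write h(s) = as^4 + bs^3 + cs^2 + ds + e. Substituting each data point gives a linear system:
  a + b + c + d + e = 12
  16a + 8b + 4c + 2d + e = 10
  81a + 27b + 9c + 3d + e = -72
  256a + 64b + 16c + 4d + e = -378
  625a + 125b + 25c + 5d + e = -1124
Solving the system yields a = -3, b = 6, c = -1, d = 4, e = 6.
So h(s) = -3s^4 + 6s^3 - s^2 + 4s + 6.
Check: h(3) = -72. ✓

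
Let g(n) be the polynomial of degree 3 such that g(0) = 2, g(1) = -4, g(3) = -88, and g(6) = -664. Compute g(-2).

32

Write g(n) = an^3 + bn^2 + cn + d. Substituting each data point gives a linear system:
  d = 2
  a + b + c + d = -4
  27a + 9b + 3c + d = -88
  216a + 36b + 6c + d = -664
Solving the system yields a = -3, b = 0, c = -3, d = 2.
So g(n) = -3n^3 - 3n + 2.
Then g(-2) = 32.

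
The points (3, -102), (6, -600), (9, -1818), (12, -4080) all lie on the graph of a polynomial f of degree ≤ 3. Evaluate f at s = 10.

Forward differences of the values at s = 3, 6, 9, 12:
  f  : -102  -600  -1818  -4080
  Δ  : -498  -1218  -2262
  Δ^2: -720  -1044
  Δ^3: -324
The third differences are constant, confirming degree 3.
Interpolating (Newton forward form) and evaluating at s = 10 gives f(10) = -2440.

-2440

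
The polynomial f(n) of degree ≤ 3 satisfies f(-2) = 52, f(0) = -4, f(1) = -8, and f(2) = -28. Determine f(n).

Write f(n) = an^3 + bn^2 + cn + d. Substituting each data point gives a linear system:
  -8a + 4b - 2c + d = 52
  d = -4
  a + b + c + d = -8
  8a + 4b + 2c + d = -28
Solving the system yields a = -4, b = 4, c = -4, d = -4.
So f(n) = -4n^3 + 4n^2 - 4n - 4.
Check: f(1) = -8. ✓

f(n) = -4n^3 + 4n^2 - 4n - 4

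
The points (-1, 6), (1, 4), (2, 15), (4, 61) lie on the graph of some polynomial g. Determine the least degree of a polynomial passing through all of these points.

2

Divided differences on the nodes -1, 1, 2, 4:
  order 0: 6  4  15  61
  order 1: -1  11  23
  order 2: 4  4
  order 3: 0
The order-2 divided differences are all 4 (nonzero) and every higher order vanishes, so the data lies on a polynomial of degree exactly 2.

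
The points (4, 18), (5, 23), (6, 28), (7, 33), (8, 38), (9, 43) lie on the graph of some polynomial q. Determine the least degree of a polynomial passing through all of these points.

Forward differences of the values at x = 4, 5, 6, 7, 8, 9:
  q  : 18  23  28  33  38  43
  Δ  : 5  5  5  5  5
  Δ^2: 0  0  0  0
  Δ^3: 0  0  0
  Δ^4: 0  0
  Δ^5: 0
The first differences are constant (5) and nonzero, while all higher differences vanish, so the minimal degree is 1.

1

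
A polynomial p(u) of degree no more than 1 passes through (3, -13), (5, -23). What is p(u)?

Using the Lagrange interpolation formula with nodes 3, 5:
  L_0(u) = (u - 5) / -2
  L_1(u) = (u - 3) / 2
Then p(u) = -13·L_0(u) - 23·L_1(u).
Expanding and collecting terms gives p(u) = -5u + 2.
Check: p(3) = -13. ✓

p(u) = -5u + 2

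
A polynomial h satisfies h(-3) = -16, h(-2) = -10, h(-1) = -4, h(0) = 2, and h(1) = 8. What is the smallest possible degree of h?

1

Forward differences of the values at x = -3, -2, -1, 0, 1:
  h  : -16  -10  -4  2  8
  Δ  : 6  6  6  6
  Δ^2: 0  0  0
  Δ^3: 0  0
  Δ^4: 0
The first differences are constant (6) and nonzero, while all higher differences vanish, so the minimal degree is 1.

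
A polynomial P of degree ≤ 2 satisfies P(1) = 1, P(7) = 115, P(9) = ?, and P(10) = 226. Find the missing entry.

The 3 known points determine the degree-2 polynomial uniquely.
Write P(s) = as^2 + bs + c. Substituting each data point gives a linear system:
  a + b + c = 1
  49a + 7b + c = 115
  100a + 10b + c = 226
Solving the system yields a = 2, b = 3, c = -4.
So P(s) = 2s^2 + 3s - 4.
Then P(9) = 185.

185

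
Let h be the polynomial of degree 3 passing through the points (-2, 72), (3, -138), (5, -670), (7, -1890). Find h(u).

Using the Lagrange interpolation formula with nodes -2, 3, 5, 7:
  L_0(u) = (u - 3)(u - 5)(u - 7) / -315
  L_1(u) = (u + 2)(u - 5)(u - 7) / 40
  L_2(u) = (u + 2)(u - 3)(u - 7) / -28
  L_3(u) = (u + 2)(u - 3)(u - 5) / 72
Then h(u) = 72·L_0(u) - 138·L_1(u) - 670·L_2(u) - 1890·L_3(u).
Expanding and collecting terms gives h(u) = -6u³ + 4u² - 4u.
Check: h(3) = -138. ✓

h(u) = -6u^3 + 4u^2 - 4u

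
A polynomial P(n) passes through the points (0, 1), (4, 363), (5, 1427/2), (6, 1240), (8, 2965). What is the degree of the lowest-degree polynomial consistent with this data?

3

Divided differences on the nodes 0, 4, 5, 6, 8:
  order 0: 1  363  1427/2  1240  2965
  order 1: 181/2  701/2  1053/2  1725/2
  order 2: 52  88  112
  order 3: 6  6
  order 4: 0
The order-3 divided differences are all 6 (nonzero) and every higher order vanishes, so the data lies on a polynomial of degree exactly 3.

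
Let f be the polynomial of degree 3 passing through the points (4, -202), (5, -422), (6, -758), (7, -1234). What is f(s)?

f(s) = -4s^3 + 2s^2 + 6s - 2

Using the Lagrange interpolation formula with nodes 4, 5, 6, 7:
  L_0(s) = (s - 5)(s - 6)(s - 7) / -6
  L_1(s) = (s - 4)(s - 6)(s - 7) / 2
  L_2(s) = (s - 4)(s - 5)(s - 7) / -2
  L_3(s) = (s - 4)(s - 5)(s - 6) / 6
Then f(s) = -202·L_0(s) - 422·L_1(s) - 758·L_2(s) - 1234·L_3(s).
Expanding and collecting terms gives f(s) = -4s^3 + 2s^2 + 6s - 2.
Check: f(7) = -1234. ✓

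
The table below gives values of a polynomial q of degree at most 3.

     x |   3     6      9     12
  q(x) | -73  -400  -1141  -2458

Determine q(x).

Write q(x) = ax^3 + bx^2 + cx + d. Substituting each data point gives a linear system:
  27a + 9b + 3c + d = -73
  216a + 36b + 6c + d = -400
  729a + 81b + 9c + d = -1141
  1728a + 144b + 12c + d = -2458
Solving the system yields a = -1, b = -5, c = -1, d = 2.
So q(x) = -x³ - 5x² - x + 2.
Check: q(9) = -1141. ✓

q(x) = -x^3 - 5x^2 - x + 2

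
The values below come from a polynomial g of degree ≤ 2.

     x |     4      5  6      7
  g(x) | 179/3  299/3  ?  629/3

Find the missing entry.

449/3

On equispaced nodes a degree-2 polynomial has vanishing third forward difference, so
  - g(4) + 3·g(5) - 3·g(6) + g(7) = 0.
Substituting the known values and solving for g(6):
  -3·g(6) = -449
  g(6) = 449/3.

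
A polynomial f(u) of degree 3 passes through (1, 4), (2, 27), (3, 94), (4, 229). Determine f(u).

f(u) = 4u^3 - 2u^2 + u + 1

Using the Lagrange interpolation formula with nodes 1, 2, 3, 4:
  L_0(u) = (u - 2)(u - 3)(u - 4) / -6
  L_1(u) = (u - 1)(u - 3)(u - 4) / 2
  L_2(u) = (u - 1)(u - 2)(u - 4) / -2
  L_3(u) = (u - 1)(u - 2)(u - 3) / 6
Then f(u) = 4·L_0(u) + 27·L_1(u) + 94·L_2(u) + 229·L_3(u).
Expanding and collecting terms gives f(u) = 4u^3 - 2u^2 + u + 1.
Check: f(1) = 4. ✓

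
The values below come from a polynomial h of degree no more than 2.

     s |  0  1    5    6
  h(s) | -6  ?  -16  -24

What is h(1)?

-4

The 3 known points determine the degree-2 polynomial uniquely.
Write h(s) = as^2 + bs + c. Substituting each data point gives a linear system:
  c = -6
  25a + 5b + c = -16
  36a + 6b + c = -24
Solving the system yields a = -1, b = 3, c = -6.
So h(s) = -s^2 + 3s - 6.
Then h(1) = -4.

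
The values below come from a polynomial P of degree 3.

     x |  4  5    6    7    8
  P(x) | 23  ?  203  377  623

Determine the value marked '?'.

The 4 known points determine the degree-3 polynomial uniquely.
Write P(x) = ax^3 + bx^2 + cx + d. Substituting each data point gives a linear system:
  64a + 16b + 4c + d = 23
  216a + 36b + 6c + d = 203
  343a + 49b + 7c + d = 377
  512a + 64b + 8c + d = 623
Solving the system yields a = 2, b = -6, c = -2, d = -1.
So P(x) = 2x^3 - 6x^2 - 2x - 1.
Then P(5) = 89.

89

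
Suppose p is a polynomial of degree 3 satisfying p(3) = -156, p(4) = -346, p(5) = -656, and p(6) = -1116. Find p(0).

-6

Write p(x) = ax^3 + bx^2 + cx + d. Substituting each data point gives a linear system:
  27a + 9b + 3c + d = -156
  64a + 16b + 4c + d = -346
  125a + 25b + 5c + d = -656
  216a + 36b + 6c + d = -1116
Solving the system yields a = -5, b = 0, c = -5, d = -6.
So p(x) = -5x^3 - 5x - 6.
Then p(0) = -6.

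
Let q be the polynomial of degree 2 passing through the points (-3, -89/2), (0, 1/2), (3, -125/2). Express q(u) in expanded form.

q(u) = -6u^2 - 3u + 1/2

Write q(u) = au^2 + bu + c. Substituting each data point gives a linear system:
  9a - 3b + c = -89/2
  c = 1/2
  9a + 3b + c = -125/2
Solving the system yields a = -6, b = -3, c = 1/2.
So q(u) = -6u^2 - 3u + 1/2.
Check: q(3) = -125/2. ✓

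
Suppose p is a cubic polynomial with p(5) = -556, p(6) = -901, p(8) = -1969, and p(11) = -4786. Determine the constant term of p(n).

Write p(n) = an^3 + bn^2 + cn + d. Substituting each data point gives a linear system:
  125a + 25b + 5c + d = -556
  216a + 36b + 6c + d = -901
  512a + 64b + 8c + d = -1969
  1331a + 121b + 11c + d = -4786
Solving the system yields a = -3, b = -6, c = -6, d = -1.
So p(n) = -3n³ - 6n² - 6n - 1.
The constant term is -1.

-1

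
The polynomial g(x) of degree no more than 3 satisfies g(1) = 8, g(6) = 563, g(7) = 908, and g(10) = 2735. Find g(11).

Write g(x) = ax^3 + bx^2 + cx + d. Substituting each data point gives a linear system:
  a + b + c + d = 8
  216a + 36b + 6c + d = 563
  343a + 49b + 7c + d = 908
  1000a + 100b + 10c + d = 2735
Solving the system yields a = 3, b = -3, c = 3, d = 5.
So g(x) = 3x^3 - 3x^2 + 3x + 5.
Then g(11) = 3668.

3668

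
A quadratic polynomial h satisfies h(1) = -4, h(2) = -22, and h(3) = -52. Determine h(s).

Using the Lagrange interpolation formula with nodes 1, 2, 3:
  L_0(s) = (s - 2)(s - 3) / 2
  L_1(s) = (s - 1)(s - 3) / -1
  L_2(s) = (s - 1)(s - 2) / 2
Then h(s) = -4·L_0(s) - 22·L_1(s) - 52·L_2(s).
Expanding and collecting terms gives h(s) = -6s^2 + 2.
Check: h(3) = -52. ✓

h(s) = -6s^2 + 2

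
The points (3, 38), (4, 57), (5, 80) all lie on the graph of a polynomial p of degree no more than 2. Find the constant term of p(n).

5

Write p(n) = an^2 + bn + c. Substituting each data point gives a linear system:
  9a + 3b + c = 38
  16a + 4b + c = 57
  25a + 5b + c = 80
Solving the system yields a = 2, b = 5, c = 5.
So p(n) = 2n^2 + 5n + 5.
The constant term is 5.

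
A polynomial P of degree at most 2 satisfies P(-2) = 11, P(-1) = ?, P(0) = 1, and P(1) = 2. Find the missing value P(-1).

The 3 known points determine the degree-2 polynomial uniquely.
Write P(x) = ax^2 + bx + c. Substituting each data point gives a linear system:
  4a - 2b + c = 11
  c = 1
  a + b + c = 2
Solving the system yields a = 2, b = -1, c = 1.
So P(x) = 2x^2 - x + 1.
Then P(-1) = 4.

4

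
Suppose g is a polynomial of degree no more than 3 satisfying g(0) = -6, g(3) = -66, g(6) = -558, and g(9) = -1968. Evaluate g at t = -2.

34

Write g(t) = at^3 + bt^2 + ct + d. Substituting each data point gives a linear system:
  d = -6
  27a + 9b + 3c + d = -66
  216a + 36b + 6c + d = -558
  729a + 81b + 9c + d = -1968
Solving the system yields a = -3, b = 3, c = -2, d = -6.
So g(t) = -3t³ + 3t² - 2t - 6.
Then g(-2) = 34.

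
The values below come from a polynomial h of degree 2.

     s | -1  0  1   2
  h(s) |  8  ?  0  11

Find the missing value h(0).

-1

The 3 known points determine the degree-2 polynomial uniquely.
Write h(s) = as^2 + bs + c. Substituting each data point gives a linear system:
  a - b + c = 8
  a + b + c = 0
  4a + 2b + c = 11
Solving the system yields a = 5, b = -4, c = -1.
So h(s) = 5s^2 - 4s - 1.
Then h(0) = -1.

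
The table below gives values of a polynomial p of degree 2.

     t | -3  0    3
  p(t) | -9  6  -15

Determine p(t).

Using the Lagrange interpolation formula with nodes -3, 0, 3:
  L_0(t) = t(t - 3) / 18
  L_1(t) = (t + 3)(t - 3) / -9
  L_2(t) = (t + 3)t / 18
Then p(t) = -9·L_0(t) + 6·L_1(t) - 15·L_2(t).
Expanding and collecting terms gives p(t) = -2t² - t + 6.
Check: p(-3) = -9. ✓

p(t) = -2t^2 - t + 6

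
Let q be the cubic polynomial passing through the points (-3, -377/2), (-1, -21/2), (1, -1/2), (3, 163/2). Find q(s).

q(s) = 5s^3 - 6s^2 + 1/2

Write q(s) = as^3 + bs^2 + cs + d. Substituting each data point gives a linear system:
  -27a + 9b - 3c + d = -377/2
  -a + b - c + d = -21/2
  a + b + c + d = -1/2
  27a + 9b + 3c + d = 163/2
Solving the system yields a = 5, b = -6, c = 0, d = 1/2.
So q(s) = 5s³ - 6s² + 1/2.
Check: q(1) = -1/2. ✓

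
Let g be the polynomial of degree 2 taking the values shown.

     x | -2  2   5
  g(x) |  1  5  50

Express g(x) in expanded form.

Write g(x) = ax^2 + bx + c. Substituting each data point gives a linear system:
  4a - 2b + c = 1
  4a + 2b + c = 5
  25a + 5b + c = 50
Solving the system yields a = 2, b = 1, c = -5.
So g(x) = 2x^2 + x - 5.
Check: g(2) = 5. ✓

g(x) = 2x^2 + x - 5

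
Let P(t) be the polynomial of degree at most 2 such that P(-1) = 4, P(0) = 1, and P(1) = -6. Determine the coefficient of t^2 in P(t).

Write P(t) = at^2 + bt + c. Substituting each data point gives a linear system:
  a - b + c = 4
  c = 1
  a + b + c = -6
Solving the system yields a = -2, b = -5, c = 1.
So P(t) = -2t^2 - 5t + 1.
The leading coefficient is -2.

-2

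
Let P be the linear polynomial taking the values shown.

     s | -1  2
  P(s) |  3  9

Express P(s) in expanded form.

P(s) = 2s + 5

Using the Lagrange interpolation formula with nodes -1, 2:
  L_0(s) = (s - 2) / -3
  L_1(s) = (s + 1) / 3
Then P(s) = 3·L_0(s) + 9·L_1(s).
Expanding and collecting terms gives P(s) = 2s + 5.
Check: P(-1) = 3. ✓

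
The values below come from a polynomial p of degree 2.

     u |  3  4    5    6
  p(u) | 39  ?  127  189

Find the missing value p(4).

The 3 known points determine the degree-2 polynomial uniquely.
Write p(u) = au^2 + bu + c. Substituting each data point gives a linear system:
  9a + 3b + c = 39
  25a + 5b + c = 127
  36a + 6b + c = 189
Solving the system yields a = 6, b = -4, c = -3.
So p(u) = 6u^2 - 4u - 3.
Then p(4) = 77.

77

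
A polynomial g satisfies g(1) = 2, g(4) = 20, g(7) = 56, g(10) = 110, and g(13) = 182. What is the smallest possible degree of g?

2

Forward differences of the values at s = 1, 4, 7, 10, 13:
  g  : 2  20  56  110  182
  Δ  : 18  36  54  72
  Δ^2: 18  18  18
  Δ^3: 0  0
  Δ^4: 0
The second differences are constant (18) and nonzero, while all higher differences vanish, so the minimal degree is 2.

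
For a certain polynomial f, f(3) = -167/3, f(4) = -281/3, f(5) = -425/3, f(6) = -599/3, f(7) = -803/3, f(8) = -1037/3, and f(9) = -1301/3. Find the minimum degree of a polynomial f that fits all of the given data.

2

Forward differences of the values at u = 3, 4, 5, 6, 7, 8, 9:
  f  : -167/3  -281/3  -425/3  -599/3  -803/3  -1037/3  -1301/3
  Δ  : -38  -48  -58  -68  -78  -88
  Δ^2: -10  -10  -10  -10  -10
  Δ^3: 0  0  0  0
  Δ^4: 0  0  0
  Δ^5: 0  0
  Δ^6: 0
The second differences are constant (-10) and nonzero, while all higher differences vanish, so the minimal degree is 2.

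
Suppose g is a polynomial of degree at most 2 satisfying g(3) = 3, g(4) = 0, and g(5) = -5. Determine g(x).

g(x) = -x^2 + 4x

Write g(x) = ax^2 + bx + c. Substituting each data point gives a linear system:
  9a + 3b + c = 3
  16a + 4b + c = 0
  25a + 5b + c = -5
Solving the system yields a = -1, b = 4, c = 0.
So g(x) = -x^2 + 4x.
Check: g(3) = 3. ✓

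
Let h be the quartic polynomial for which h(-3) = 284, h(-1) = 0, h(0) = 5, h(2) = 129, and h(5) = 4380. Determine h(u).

h(u) = 6u^4 + 6u^3 - 5u^2 + 5

Write h(u) = au^4 + bu^3 + cu^2 + du + e. Substituting each data point gives a linear system:
  81a - 27b + 9c - 3d + e = 284
  a - b + c - d + e = 0
  e = 5
  16a + 8b + 4c + 2d + e = 129
  625a + 125b + 25c + 5d + e = 4380
Solving the system yields a = 6, b = 6, c = -5, d = 0, e = 5.
So h(u) = 6u^4 + 6u^3 - 5u^2 + 5.
Check: h(5) = 4380. ✓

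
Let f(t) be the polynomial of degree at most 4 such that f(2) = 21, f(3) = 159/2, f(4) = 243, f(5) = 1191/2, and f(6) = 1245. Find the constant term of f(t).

Write f(t) = at^4 + bt^3 + ct^2 + dt + e. Substituting each data point gives a linear system:
  16a + 8b + 4c + 2d + e = 21
  81a + 27b + 9c + 3d + e = 159/2
  256a + 64b + 16c + 4d + e = 243
  625a + 125b + 25c + 5d + e = 1191/2
  1296a + 216b + 36c + 6d + e = 1245
Solving the system yields a = 1, b = 0, c = -5/2, d = 6, e = 3.
So f(t) = t^4 - (5/2)t^2 + 6t + 3.
The constant term is 3.

3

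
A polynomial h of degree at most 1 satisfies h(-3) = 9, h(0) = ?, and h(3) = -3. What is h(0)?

3

On equispaced nodes a degree-1 polynomial has vanishing second forward difference, so
  h(-3) - 2·h(0) + h(3) = 0.
Substituting the known values and solving for h(0):
  -2·h(0) = -6
  h(0) = 3.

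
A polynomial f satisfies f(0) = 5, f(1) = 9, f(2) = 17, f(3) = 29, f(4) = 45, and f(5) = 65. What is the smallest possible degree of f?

Forward differences of the values at x = 0, 1, 2, 3, 4, 5:
  f  : 5  9  17  29  45  65
  Δ  : 4  8  12  16  20
  Δ^2: 4  4  4  4
  Δ^3: 0  0  0
  Δ^4: 0  0
  Δ^5: 0
The second differences are constant (4) and nonzero, while all higher differences vanish, so the minimal degree is 2.

2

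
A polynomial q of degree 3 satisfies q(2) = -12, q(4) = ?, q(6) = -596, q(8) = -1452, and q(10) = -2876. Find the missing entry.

-164

On equispaced nodes a degree-3 polynomial has vanishing fourth forward difference, so
  q(2) - 4·q(4) + 6·q(6) - 4·q(8) + q(10) = 0.
Substituting the known values and solving for q(4):
  -4·q(4) = 656
  q(4) = -164.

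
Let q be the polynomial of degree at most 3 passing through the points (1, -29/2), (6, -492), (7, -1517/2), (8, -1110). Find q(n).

Write q(n) = an^3 + bn^2 + cn + d. Substituting each data point gives a linear system:
  a + b + c + d = -29/2
  216a + 36b + 6c + d = -492
  343a + 49b + 7c + d = -1517/2
  512a + 64b + 8c + d = -1110
Solving the system yields a = -2, b = -1/2, c = -6, d = -6.
So q(n) = -2n³ - (1/2)n² - 6n - 6.
Check: q(6) = -492. ✓

q(n) = -2n^3 - (1/2)n^2 - 6n - 6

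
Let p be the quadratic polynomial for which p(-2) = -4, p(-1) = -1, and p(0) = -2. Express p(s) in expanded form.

p(s) = -2s^2 - 3s - 2

Using the Lagrange interpolation formula with nodes -2, -1, 0:
  L_0(s) = (s + 1)s / 2
  L_1(s) = (s + 2)s / -1
  L_2(s) = (s + 2)(s + 1) / 2
Then p(s) = -4·L_0(s) - 1·L_1(s) - 2·L_2(s).
Expanding and collecting terms gives p(s) = -2s² - 3s - 2.
Check: p(-2) = -4. ✓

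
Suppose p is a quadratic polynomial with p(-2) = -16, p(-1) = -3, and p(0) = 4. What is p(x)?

Using the Lagrange interpolation formula with nodes -2, -1, 0:
  L_0(x) = (x + 1)x / 2
  L_1(x) = (x + 2)x / -1
  L_2(x) = (x + 2)(x + 1) / 2
Then p(x) = -16·L_0(x) - 3·L_1(x) + 4·L_2(x).
Expanding and collecting terms gives p(x) = -3x^2 + 4x + 4.
Check: p(-2) = -16. ✓

p(x) = -3x^2 + 4x + 4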